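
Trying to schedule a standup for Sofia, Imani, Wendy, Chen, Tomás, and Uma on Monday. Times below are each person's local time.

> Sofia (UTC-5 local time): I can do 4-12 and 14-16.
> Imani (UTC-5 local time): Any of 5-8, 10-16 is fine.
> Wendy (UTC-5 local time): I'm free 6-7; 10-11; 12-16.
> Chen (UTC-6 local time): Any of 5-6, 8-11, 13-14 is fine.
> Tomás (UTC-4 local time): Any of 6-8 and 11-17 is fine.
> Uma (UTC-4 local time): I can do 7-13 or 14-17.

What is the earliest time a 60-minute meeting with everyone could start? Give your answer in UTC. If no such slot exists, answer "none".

11:00

Sofia in UTC: 09:00-17:00, 19:00-21:00 (add 5h to convert from UTC-5).
Imani in UTC: 10:00-13:00, 15:00-21:00 (add 5h to convert from UTC-5).
Wendy in UTC: 11:00-12:00, 15:00-16:00, 17:00-21:00 (add 5h to convert from UTC-5).
Chen in UTC: 11:00-12:00, 14:00-17:00, 19:00-20:00 (add 6h to convert from UTC-6).
Tomás in UTC: 10:00-12:00, 15:00-21:00 (add 4h to convert from UTC-4).
Uma in UTC: 11:00-17:00, 18:00-21:00 (add 4h to convert from UTC-4).
Sofia ∩ Imani: 10:00-13:00, 15:00-17:00, 19:00-21:00.
Sofia ∩ Imani ∩ Wendy: 11:00-12:00, 15:00-16:00, 19:00-21:00.
Sofia ∩ Imani ∩ Wendy ∩ Chen: 11:00-12:00, 15:00-16:00, 19:00-20:00.
Sofia ∩ Imani ∩ Wendy ∩ Chen ∩ Tomás: 11:00-12:00, 15:00-16:00, 19:00-20:00.
Sofia ∩ Imani ∩ Wendy ∩ Chen ∩ Tomás ∩ Uma: 11:00-12:00, 15:00-16:00, 19:00-20:00.
Those are the intersection windows.
The first common window of at least 60 minutes is 11:00-12:00, so the earliest start is 11:00.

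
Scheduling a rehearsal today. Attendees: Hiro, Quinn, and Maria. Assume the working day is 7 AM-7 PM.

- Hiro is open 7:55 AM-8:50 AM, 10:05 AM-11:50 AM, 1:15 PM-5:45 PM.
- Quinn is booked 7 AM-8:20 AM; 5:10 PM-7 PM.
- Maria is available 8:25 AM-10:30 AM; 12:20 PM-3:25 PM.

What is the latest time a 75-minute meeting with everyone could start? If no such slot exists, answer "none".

14:10

Hiro free: 07:55-08:50, 10:05-11:50, 13:15-17:45.
Quinn free: 08:20-17:10 (invert busy blocks within the working day).
Maria free: 08:25-10:30, 12:20-15:25.
Hiro ∩ Quinn: 08:20-08:50, 10:05-11:50, 13:15-17:10.
Hiro ∩ Quinn ∩ Maria: 08:25-08:50, 10:05-10:30, 13:15-15:25.
So the common availability across everyone is 08:25-08:50, 10:05-10:30, 13:15-15:25.
The last common window of at least 75 minutes is 13:15-15:25; a 75-minute meeting can start as late as 14:10 and still end by 15:25.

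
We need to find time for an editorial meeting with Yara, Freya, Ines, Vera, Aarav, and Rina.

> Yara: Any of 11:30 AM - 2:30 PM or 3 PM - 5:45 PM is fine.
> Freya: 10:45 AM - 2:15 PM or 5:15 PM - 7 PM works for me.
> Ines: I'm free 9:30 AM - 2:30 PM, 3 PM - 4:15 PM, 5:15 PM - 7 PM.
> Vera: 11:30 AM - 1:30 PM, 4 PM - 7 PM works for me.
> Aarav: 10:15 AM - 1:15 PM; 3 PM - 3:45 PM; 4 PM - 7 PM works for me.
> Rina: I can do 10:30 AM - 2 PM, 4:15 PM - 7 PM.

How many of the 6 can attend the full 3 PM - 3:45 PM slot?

3

Yara, Ines, and Aarav can make the full 15:00-15:45 slot — that's 3.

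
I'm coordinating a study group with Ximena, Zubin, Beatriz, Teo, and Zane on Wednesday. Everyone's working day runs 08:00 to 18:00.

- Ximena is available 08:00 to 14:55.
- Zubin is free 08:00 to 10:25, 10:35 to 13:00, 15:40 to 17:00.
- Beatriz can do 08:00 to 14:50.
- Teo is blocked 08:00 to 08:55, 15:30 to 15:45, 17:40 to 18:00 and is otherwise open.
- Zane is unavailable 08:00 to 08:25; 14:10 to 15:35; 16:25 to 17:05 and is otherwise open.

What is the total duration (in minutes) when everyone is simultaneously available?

235

Ximena free: 08:00-14:55.
Zubin free: 08:00-10:25, 10:35-13:00, 15:40-17:00.
Beatriz free: 08:00-14:50.
Teo free: 08:55-15:30, 15:45-17:40 (invert busy blocks within the working day).
Zane free: 08:25-14:10, 15:35-16:25, 17:05-18:00 (invert busy blocks within the working day).
Ximena ∩ Zubin: 08:00-10:25, 10:35-13:00.
Ximena ∩ Zubin ∩ Beatriz: 08:00-10:25, 10:35-13:00.
Ximena ∩ Zubin ∩ Beatriz ∩ Teo: 08:55-10:25, 10:35-13:00.
Ximena ∩ Zubin ∩ Beatriz ∩ Teo ∩ Zane: 08:55-10:25, 10:35-13:00.
Summing the common windows: 90 + 145 = 235 minutes.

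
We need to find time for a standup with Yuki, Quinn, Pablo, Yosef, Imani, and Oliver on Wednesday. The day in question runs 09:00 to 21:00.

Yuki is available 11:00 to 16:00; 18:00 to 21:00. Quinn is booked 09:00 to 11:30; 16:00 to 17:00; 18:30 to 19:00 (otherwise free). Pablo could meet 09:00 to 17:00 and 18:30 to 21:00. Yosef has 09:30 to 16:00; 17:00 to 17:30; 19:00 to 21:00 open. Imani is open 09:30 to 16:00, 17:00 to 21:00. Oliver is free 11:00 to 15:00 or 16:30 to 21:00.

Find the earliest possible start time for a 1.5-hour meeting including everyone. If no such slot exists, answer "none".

Yuki free: 11:00-16:00, 18:00-21:00.
Quinn free: 11:30-16:00, 17:00-18:30, 19:00-21:00 (invert busy blocks within the working day).
Pablo free: 09:00-17:00, 18:30-21:00.
Yosef free: 09:30-16:00, 17:00-17:30, 19:00-21:00.
Imani free: 09:30-16:00, 17:00-21:00.
Oliver free: 11:00-15:00, 16:30-21:00.
Yuki ∩ Quinn: 11:30-16:00, 18:00-18:30, 19:00-21:00.
Yuki ∩ Quinn ∩ Pablo: 11:30-16:00, 19:00-21:00.
Yuki ∩ Quinn ∩ Pablo ∩ Yosef: 11:30-16:00, 19:00-21:00.
Yuki ∩ Quinn ∩ Pablo ∩ Yosef ∩ Imani: 11:30-16:00, 19:00-21:00.
Yuki ∩ Quinn ∩ Pablo ∩ Yosef ∩ Imani ∩ Oliver: 11:30-15:00, 19:00-21:00.
So the common availability across everyone is 11:30-15:00, 19:00-21:00.
The first common window of at least 90 minutes is 11:30-15:00, so the earliest start is 11:30.

11:30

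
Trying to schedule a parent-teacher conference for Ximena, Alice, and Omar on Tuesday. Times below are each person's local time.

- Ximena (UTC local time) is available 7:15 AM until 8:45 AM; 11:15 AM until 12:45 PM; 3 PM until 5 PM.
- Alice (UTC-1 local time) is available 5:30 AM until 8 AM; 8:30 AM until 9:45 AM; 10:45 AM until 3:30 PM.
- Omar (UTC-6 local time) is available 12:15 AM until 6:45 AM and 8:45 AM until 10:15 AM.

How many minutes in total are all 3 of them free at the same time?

225

Ximena in UTC: 07:15-08:45, 11:15-12:45, 15:00-17:00.
Alice in UTC: 06:30-09:00, 09:30-10:45, 11:45-16:30 (add 1h to convert from UTC-1).
Omar in UTC: 06:15-12:45, 14:45-16:15 (add 6h to convert from UTC-6).
Ximena ∩ Alice: 07:15-08:45, 11:45-12:45, 15:00-16:30.
Ximena ∩ Alice ∩ Omar: 07:15-08:45, 11:45-12:45, 15:00-16:15.
Summing the common windows: 90 + 60 + 75 = 225 minutes.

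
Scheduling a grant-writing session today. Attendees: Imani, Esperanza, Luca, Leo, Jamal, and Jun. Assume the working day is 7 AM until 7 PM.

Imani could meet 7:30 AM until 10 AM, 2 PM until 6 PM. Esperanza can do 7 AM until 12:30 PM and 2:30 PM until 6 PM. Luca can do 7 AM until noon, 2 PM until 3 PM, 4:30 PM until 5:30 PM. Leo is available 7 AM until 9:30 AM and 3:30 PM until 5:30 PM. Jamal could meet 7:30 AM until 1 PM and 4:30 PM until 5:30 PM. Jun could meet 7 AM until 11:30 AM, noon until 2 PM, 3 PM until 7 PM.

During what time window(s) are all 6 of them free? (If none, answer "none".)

Imani ∩ Esperanza: 07:30-10:00, 14:30-18:00.
Imani ∩ Esperanza ∩ Luca: 07:30-10:00, 14:30-15:00, 16:30-17:30.
Imani ∩ Esperanza ∩ Luca ∩ Leo: 07:30-09:30, 16:30-17:30.
Imani ∩ Esperanza ∩ Luca ∩ Leo ∩ Jamal: 07:30-09:30, 16:30-17:30.
Imani ∩ Esperanza ∩ Luca ∩ Leo ∩ Jamal ∩ Jun: 07:30-09:30, 16:30-17:30.

07:30-09:30, 16:30-17:30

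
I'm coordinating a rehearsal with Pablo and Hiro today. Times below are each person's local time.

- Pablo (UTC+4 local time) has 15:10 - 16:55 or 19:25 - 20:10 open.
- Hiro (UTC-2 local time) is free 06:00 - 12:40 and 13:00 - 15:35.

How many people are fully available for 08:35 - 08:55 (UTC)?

1

Pablo in UTC: 11:10-12:55, 15:25-16:10 (subtract 4h to convert from UTC+4).
Hiro in UTC: 08:00-14:40, 15:00-17:35 (add 2h to convert from UTC-2).
Hiro can make the full 08:35-08:55 slot — that's 1.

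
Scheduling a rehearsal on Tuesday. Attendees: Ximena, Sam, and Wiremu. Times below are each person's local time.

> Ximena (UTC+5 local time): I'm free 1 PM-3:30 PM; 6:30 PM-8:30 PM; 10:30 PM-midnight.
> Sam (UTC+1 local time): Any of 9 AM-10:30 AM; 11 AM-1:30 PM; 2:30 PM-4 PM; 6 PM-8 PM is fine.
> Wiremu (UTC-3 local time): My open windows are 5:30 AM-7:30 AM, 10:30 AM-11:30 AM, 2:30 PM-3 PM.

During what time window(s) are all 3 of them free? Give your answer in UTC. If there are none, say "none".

08:30-09:30, 10:00-10:30, 13:30-14:30, 17:30-18:00

Ximena in UTC: 08:00-10:30, 13:30-15:30, 17:30-19:00 (subtract 5h to convert from UTC+5).
Sam in UTC: 08:00-09:30, 10:00-12:30, 13:30-15:00, 17:00-19:00 (subtract 1h to convert from UTC+1).
Wiremu in UTC: 08:30-10:30, 13:30-14:30, 17:30-18:00 (add 3h to convert from UTC-3).
Ximena ∩ Sam: 08:00-09:30, 10:00-10:30, 13:30-15:00, 17:30-19:00.
Ximena ∩ Sam ∩ Wiremu: 08:30-09:30, 10:00-10:30, 13:30-14:30, 17:30-18:00.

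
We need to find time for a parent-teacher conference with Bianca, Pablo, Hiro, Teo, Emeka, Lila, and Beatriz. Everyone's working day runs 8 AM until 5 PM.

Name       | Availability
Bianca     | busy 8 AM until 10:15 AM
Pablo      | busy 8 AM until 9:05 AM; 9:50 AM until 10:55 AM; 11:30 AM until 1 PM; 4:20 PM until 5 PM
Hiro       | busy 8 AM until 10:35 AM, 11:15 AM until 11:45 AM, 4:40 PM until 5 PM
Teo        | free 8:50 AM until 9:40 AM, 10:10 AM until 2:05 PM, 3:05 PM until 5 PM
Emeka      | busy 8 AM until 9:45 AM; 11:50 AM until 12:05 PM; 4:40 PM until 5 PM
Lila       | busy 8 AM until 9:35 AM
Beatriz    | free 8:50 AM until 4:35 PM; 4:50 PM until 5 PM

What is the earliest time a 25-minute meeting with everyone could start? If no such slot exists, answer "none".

13:00

Bianca free: 10:15-17:00 (invert busy blocks within the working day).
Pablo free: 09:05-09:50, 10:55-11:30, 13:00-16:20 (invert busy blocks within the working day).
Hiro free: 10:35-11:15, 11:45-16:40 (invert busy blocks within the working day).
Teo free: 08:50-09:40, 10:10-14:05, 15:05-17:00.
Emeka free: 09:45-11:50, 12:05-16:40 (invert busy blocks within the working day).
Lila free: 09:35-17:00 (invert busy blocks within the working day).
Beatriz free: 08:50-16:35, 16:50-17:00.
Bianca ∩ Pablo: 10:55-11:30, 13:00-16:20.
Bianca ∩ Pablo ∩ Hiro: 10:55-11:15, 13:00-16:20.
Bianca ∩ Pablo ∩ Hiro ∩ Teo: 10:55-11:15, 13:00-14:05, 15:05-16:20.
Bianca ∩ Pablo ∩ Hiro ∩ Teo ∩ Emeka: 10:55-11:15, 13:00-14:05, 15:05-16:20.
Bianca ∩ Pablo ∩ Hiro ∩ Teo ∩ Emeka ∩ Lila: 10:55-11:15, 13:00-14:05, 15:05-16:20.
Bianca ∩ Pablo ∩ Hiro ∩ Teo ∩ Emeka ∩ Lila ∩ Beatriz: 10:55-11:15, 13:00-14:05, 15:05-16:20.
Those are the intersection windows.
The first common window of at least 25 minutes is 13:00-14:05, so the earliest start is 13:00.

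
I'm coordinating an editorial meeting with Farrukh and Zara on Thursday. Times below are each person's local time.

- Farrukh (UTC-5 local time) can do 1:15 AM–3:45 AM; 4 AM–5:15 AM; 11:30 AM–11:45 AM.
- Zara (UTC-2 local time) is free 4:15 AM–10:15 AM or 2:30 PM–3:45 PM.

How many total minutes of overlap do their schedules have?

240

Farrukh in UTC: 06:15-08:45, 09:00-10:15, 16:30-16:45 (add 5h to convert from UTC-5).
Zara in UTC: 06:15-12:15, 16:30-17:45 (add 2h to convert from UTC-2).
Farrukh ∩ Zara: 06:15-08:45, 09:00-10:15, 16:30-16:45.
Those are the intersection windows.
Summing the common windows: 150 + 75 + 15 = 240 minutes.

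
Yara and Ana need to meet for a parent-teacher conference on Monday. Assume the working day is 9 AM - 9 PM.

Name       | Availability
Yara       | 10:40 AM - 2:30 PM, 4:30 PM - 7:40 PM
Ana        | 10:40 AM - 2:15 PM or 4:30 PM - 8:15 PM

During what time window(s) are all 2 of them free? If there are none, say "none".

Yara ∩ Ana: 10:40-14:15, 16:30-19:40.

10:40-14:15, 16:30-19:40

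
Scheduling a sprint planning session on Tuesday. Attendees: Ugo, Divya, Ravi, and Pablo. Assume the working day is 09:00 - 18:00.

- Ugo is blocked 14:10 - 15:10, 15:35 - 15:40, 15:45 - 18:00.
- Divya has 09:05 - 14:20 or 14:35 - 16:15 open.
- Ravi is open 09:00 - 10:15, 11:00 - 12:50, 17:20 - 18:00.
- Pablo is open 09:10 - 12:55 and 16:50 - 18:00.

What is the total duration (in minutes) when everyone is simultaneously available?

Ugo free: 09:00-14:10, 15:10-15:35, 15:40-15:45 (invert busy blocks within the working day).
Divya free: 09:05-14:20, 14:35-16:15.
Ravi free: 09:00-10:15, 11:00-12:50, 17:20-18:00.
Pablo free: 09:10-12:55, 16:50-18:00.
Ugo ∩ Divya: 09:05-14:10, 15:10-15:35, 15:40-15:45.
Ugo ∩ Divya ∩ Ravi: 09:05-10:15, 11:00-12:50.
Ugo ∩ Divya ∩ Ravi ∩ Pablo: 09:10-10:15, 11:00-12:50.
So the common availability across everyone is 09:10-10:15, 11:00-12:50.
Summing the common windows: 65 + 110 = 175 minutes.

175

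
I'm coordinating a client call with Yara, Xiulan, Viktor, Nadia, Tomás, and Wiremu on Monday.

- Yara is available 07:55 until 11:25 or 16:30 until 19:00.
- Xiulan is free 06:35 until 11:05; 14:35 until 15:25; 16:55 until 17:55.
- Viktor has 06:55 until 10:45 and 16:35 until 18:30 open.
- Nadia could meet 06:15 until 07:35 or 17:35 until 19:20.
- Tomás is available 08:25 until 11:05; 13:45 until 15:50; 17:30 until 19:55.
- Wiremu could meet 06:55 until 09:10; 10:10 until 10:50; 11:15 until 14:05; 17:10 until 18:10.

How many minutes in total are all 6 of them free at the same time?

Yara ∩ Xiulan: 07:55-11:05, 16:55-17:55.
Yara ∩ Xiulan ∩ Viktor: 07:55-10:45, 16:55-17:55.
Yara ∩ Xiulan ∩ Viktor ∩ Nadia: 17:35-17:55.
Yara ∩ Xiulan ∩ Viktor ∩ Nadia ∩ Tomás: 17:35-17:55.
Yara ∩ Xiulan ∩ Viktor ∩ Nadia ∩ Tomás ∩ Wiremu: 17:35-17:55.
Those are the intersection windows.
That's a single block of 20 minutes.

20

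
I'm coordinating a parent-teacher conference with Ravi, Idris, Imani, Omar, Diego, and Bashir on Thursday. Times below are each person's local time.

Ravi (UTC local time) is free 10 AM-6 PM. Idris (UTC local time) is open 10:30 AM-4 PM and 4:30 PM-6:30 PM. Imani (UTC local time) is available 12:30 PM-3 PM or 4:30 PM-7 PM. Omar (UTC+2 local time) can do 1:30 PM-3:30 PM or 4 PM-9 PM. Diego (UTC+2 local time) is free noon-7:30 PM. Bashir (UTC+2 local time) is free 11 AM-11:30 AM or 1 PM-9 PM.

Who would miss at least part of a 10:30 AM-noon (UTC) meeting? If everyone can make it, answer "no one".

Bashir, Imani, Omar

Ravi in UTC: 10:00-18:00.
Idris in UTC: 10:30-16:00, 16:30-18:30.
Imani in UTC: 12:30-15:00, 16:30-19:00.
Omar in UTC: 11:30-13:30, 14:00-19:00 (subtract 2h to convert from UTC+2).
Diego in UTC: 10:00-17:30 (subtract 2h to convert from UTC+2).
Bashir in UTC: 09:00-09:30, 11:00-19:00 (subtract 2h to convert from UTC+2).
Ravi: free for 10:30-12:00. Idris: free for 10:30-12:00. Imani: not fully free for 10:30-12:00. Omar: not fully free for 10:30-12:00. Diego: free for 10:30-12:00. Bashir: not fully free for 10:30-12:00.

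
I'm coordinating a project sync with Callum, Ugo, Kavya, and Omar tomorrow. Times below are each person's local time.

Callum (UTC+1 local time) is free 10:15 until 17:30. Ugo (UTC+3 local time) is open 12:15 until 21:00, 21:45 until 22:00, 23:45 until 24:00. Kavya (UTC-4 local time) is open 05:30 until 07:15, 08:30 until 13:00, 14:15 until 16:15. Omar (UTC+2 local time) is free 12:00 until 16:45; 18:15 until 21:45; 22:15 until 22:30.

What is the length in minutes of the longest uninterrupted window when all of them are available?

Callum in UTC: 09:15-16:30 (subtract 1h to convert from UTC+1).
Ugo in UTC: 09:15-18:00, 18:45-19:00, 20:45-21:00 (subtract 3h to convert from UTC+3).
Kavya in UTC: 09:30-11:15, 12:30-17:00, 18:15-20:15 (add 4h to convert from UTC-4).
Omar in UTC: 10:00-14:45, 16:15-19:45, 20:15-20:30 (subtract 2h to convert from UTC+2).
Callum ∩ Ugo: 09:15-16:30.
Callum ∩ Ugo ∩ Kavya: 09:30-11:15, 12:30-16:30.
Callum ∩ Ugo ∩ Kavya ∩ Omar: 10:00-11:15, 12:30-14:45, 16:15-16:30.
Those are the intersection windows.
The longest is 12:30-14:45 at 135 minutes.

135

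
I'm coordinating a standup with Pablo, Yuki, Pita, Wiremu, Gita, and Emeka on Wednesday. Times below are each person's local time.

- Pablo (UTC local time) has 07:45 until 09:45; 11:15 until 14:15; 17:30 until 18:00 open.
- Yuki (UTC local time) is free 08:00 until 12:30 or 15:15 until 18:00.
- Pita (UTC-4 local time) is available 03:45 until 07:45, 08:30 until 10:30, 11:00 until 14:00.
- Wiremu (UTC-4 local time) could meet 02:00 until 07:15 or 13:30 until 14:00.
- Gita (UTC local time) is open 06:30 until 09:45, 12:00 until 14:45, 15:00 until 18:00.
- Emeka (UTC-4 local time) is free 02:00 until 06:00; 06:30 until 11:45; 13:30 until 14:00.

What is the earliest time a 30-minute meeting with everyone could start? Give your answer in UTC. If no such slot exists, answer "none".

08:00

Pablo in UTC: 07:45-09:45, 11:15-14:15, 17:30-18:00.
Yuki in UTC: 08:00-12:30, 15:15-18:00.
Pita in UTC: 07:45-11:45, 12:30-14:30, 15:00-18:00 (add 4h to convert from UTC-4).
Wiremu in UTC: 06:00-11:15, 17:30-18:00 (add 4h to convert from UTC-4).
Gita in UTC: 06:30-09:45, 12:00-14:45, 15:00-18:00.
Emeka in UTC: 06:00-10:00, 10:30-15:45, 17:30-18:00 (add 4h to convert from UTC-4).
Pablo ∩ Yuki: 08:00-09:45, 11:15-12:30, 17:30-18:00.
Pablo ∩ Yuki ∩ Pita: 08:00-09:45, 11:15-11:45, 17:30-18:00.
Pablo ∩ Yuki ∩ Pita ∩ Wiremu: 08:00-09:45, 17:30-18:00.
Pablo ∩ Yuki ∩ Pita ∩ Wiremu ∩ Gita: 08:00-09:45, 17:30-18:00.
Pablo ∩ Yuki ∩ Pita ∩ Wiremu ∩ Gita ∩ Emeka: 08:00-09:45, 17:30-18:00.
The first common window of at least 30 minutes is 08:00-09:45, so the earliest start is 08:00.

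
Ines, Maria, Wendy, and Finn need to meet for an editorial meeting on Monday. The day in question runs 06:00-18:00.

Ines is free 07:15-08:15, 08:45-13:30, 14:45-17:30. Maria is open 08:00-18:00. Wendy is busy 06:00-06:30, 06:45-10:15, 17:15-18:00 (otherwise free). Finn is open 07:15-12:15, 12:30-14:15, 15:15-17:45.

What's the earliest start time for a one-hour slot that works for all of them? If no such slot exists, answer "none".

Ines free: 07:15-08:15, 08:45-13:30, 14:45-17:30.
Maria free: 08:00-18:00.
Wendy free: 06:30-06:45, 10:15-17:15 (invert busy blocks within the working day).
Finn free: 07:15-12:15, 12:30-14:15, 15:15-17:45.
Ines ∩ Maria: 08:00-08:15, 08:45-13:30, 14:45-17:30.
Ines ∩ Maria ∩ Wendy: 10:15-13:30, 14:45-17:15.
Ines ∩ Maria ∩ Wendy ∩ Finn: 10:15-12:15, 12:30-13:30, 15:15-17:15.
So the common availability across everyone is 10:15-12:15, 12:30-13:30, 15:15-17:15.
The first common window of at least 60 minutes is 10:15-12:15, so the earliest start is 10:15.

10:15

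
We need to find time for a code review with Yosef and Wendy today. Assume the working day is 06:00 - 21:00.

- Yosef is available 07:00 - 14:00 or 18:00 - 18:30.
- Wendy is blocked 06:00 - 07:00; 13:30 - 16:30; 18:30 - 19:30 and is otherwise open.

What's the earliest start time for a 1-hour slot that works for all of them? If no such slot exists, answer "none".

Yosef free: 07:00-14:00, 18:00-18:30.
Wendy free: 07:00-13:30, 16:30-18:30, 19:30-21:00 (invert busy blocks within the working day).
Yosef ∩ Wendy: 07:00-13:30, 18:00-18:30.
Those are the intersection windows.
The first common window of at least 60 minutes is 07:00-13:30, so the earliest start is 07:00.

07:00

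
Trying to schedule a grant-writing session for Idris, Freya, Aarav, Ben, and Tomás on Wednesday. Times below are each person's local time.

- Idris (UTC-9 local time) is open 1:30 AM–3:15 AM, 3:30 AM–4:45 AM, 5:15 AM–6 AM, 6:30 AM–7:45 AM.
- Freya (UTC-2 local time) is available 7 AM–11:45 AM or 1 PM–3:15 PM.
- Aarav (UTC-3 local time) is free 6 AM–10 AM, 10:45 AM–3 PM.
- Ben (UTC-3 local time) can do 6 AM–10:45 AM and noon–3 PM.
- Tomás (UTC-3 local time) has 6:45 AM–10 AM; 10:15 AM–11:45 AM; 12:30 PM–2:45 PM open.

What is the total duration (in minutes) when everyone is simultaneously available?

210

Idris in UTC: 10:30-12:15, 12:30-13:45, 14:15-15:00, 15:30-16:45 (add 9h to convert from UTC-9).
Freya in UTC: 09:00-13:45, 15:00-17:15 (add 2h to convert from UTC-2).
Aarav in UTC: 09:00-13:00, 13:45-18:00 (add 3h to convert from UTC-3).
Ben in UTC: 09:00-13:45, 15:00-18:00 (add 3h to convert from UTC-3).
Tomás in UTC: 09:45-13:00, 13:15-14:45, 15:30-17:45 (add 3h to convert from UTC-3).
Idris ∩ Freya: 10:30-12:15, 12:30-13:45, 15:30-16:45.
Idris ∩ Freya ∩ Aarav: 10:30-12:15, 12:30-13:00, 15:30-16:45.
Idris ∩ Freya ∩ Aarav ∩ Ben: 10:30-12:15, 12:30-13:00, 15:30-16:45.
Idris ∩ Freya ∩ Aarav ∩ Ben ∩ Tomás: 10:30-12:15, 12:30-13:00, 15:30-16:45.
So the common availability across everyone is 10:30-12:15, 12:30-13:00, 15:30-16:45.
Summing the common windows: 105 + 30 + 75 = 210 minutes.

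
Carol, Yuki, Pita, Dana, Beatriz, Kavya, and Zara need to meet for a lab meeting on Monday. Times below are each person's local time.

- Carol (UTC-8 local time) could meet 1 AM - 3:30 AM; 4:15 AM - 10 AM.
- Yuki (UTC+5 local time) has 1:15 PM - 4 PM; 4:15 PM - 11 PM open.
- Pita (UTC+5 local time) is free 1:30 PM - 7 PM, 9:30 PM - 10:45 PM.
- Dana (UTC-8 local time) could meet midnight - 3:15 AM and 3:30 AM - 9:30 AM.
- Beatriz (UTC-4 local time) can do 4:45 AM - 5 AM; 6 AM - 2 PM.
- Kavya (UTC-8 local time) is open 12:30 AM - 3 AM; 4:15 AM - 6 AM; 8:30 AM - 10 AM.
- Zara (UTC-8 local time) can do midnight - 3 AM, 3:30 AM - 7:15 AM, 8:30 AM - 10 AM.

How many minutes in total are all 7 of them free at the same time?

Carol in UTC: 09:00-11:30, 12:15-18:00 (add 8h to convert from UTC-8).
Yuki in UTC: 08:15-11:00, 11:15-18:00 (subtract 5h to convert from UTC+5).
Pita in UTC: 08:30-14:00, 16:30-17:45 (subtract 5h to convert from UTC+5).
Dana in UTC: 08:00-11:15, 11:30-17:30 (add 8h to convert from UTC-8).
Beatriz in UTC: 08:45-09:00, 10:00-18:00 (add 4h to convert from UTC-4).
Kavya in UTC: 08:30-11:00, 12:15-14:00, 16:30-18:00 (add 8h to convert from UTC-8).
Zara in UTC: 08:00-11:00, 11:30-15:15, 16:30-18:00 (add 8h to convert from UTC-8).
Carol ∩ Yuki: 09:00-11:00, 11:15-11:30, 12:15-18:00.
Carol ∩ Yuki ∩ Pita: 09:00-11:00, 11:15-11:30, 12:15-14:00, 16:30-17:45.
Carol ∩ Yuki ∩ Pita ∩ Dana: 09:00-11:00, 12:15-14:00, 16:30-17:30.
Carol ∩ Yuki ∩ Pita ∩ Dana ∩ Beatriz: 10:00-11:00, 12:15-14:00, 16:30-17:30.
Carol ∩ Yuki ∩ Pita ∩ Dana ∩ Beatriz ∩ Kavya: 10:00-11:00, 12:15-14:00, 16:30-17:30.
Carol ∩ Yuki ∩ Pita ∩ Dana ∩ Beatriz ∩ Kavya ∩ Zara: 10:00-11:00, 12:15-14:00, 16:30-17:30.
Summing the common windows: 60 + 105 + 60 = 225 minutes.

225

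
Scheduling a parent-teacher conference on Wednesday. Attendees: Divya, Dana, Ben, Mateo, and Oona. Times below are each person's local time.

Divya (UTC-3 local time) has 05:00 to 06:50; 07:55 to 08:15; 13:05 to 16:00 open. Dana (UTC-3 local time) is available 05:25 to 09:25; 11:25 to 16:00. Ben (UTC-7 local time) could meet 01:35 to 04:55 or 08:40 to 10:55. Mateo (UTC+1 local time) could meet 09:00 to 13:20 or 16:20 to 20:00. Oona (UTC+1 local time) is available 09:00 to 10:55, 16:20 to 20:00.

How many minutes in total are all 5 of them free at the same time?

185

Divya in UTC: 08:00-09:50, 10:55-11:15, 16:05-19:00 (add 3h to convert from UTC-3).
Dana in UTC: 08:25-12:25, 14:25-19:00 (add 3h to convert from UTC-3).
Ben in UTC: 08:35-11:55, 15:40-17:55 (add 7h to convert from UTC-7).
Mateo in UTC: 08:00-12:20, 15:20-19:00 (subtract 1h to convert from UTC+1).
Oona in UTC: 08:00-09:55, 15:20-19:00 (subtract 1h to convert from UTC+1).
Divya ∩ Dana: 08:25-09:50, 10:55-11:15, 16:05-19:00.
Divya ∩ Dana ∩ Ben: 08:35-09:50, 10:55-11:15, 16:05-17:55.
Divya ∩ Dana ∩ Ben ∩ Mateo: 08:35-09:50, 10:55-11:15, 16:05-17:55.
Divya ∩ Dana ∩ Ben ∩ Mateo ∩ Oona: 08:35-09:50, 16:05-17:55.
Summing the common windows: 75 + 110 = 185 minutes.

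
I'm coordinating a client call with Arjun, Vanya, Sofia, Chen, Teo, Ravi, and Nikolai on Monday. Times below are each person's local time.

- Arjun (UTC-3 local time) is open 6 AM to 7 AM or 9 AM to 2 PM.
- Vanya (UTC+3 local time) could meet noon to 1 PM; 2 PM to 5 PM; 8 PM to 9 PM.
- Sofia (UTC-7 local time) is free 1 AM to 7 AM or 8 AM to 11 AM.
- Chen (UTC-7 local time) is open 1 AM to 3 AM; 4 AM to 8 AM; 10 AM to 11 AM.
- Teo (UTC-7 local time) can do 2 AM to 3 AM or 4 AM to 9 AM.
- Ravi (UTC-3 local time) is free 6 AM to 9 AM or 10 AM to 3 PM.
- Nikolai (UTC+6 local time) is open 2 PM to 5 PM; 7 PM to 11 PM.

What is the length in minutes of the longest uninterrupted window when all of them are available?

Arjun in UTC: 09:00-10:00, 12:00-17:00 (add 3h to convert from UTC-3).
Vanya in UTC: 09:00-10:00, 11:00-14:00, 17:00-18:00 (subtract 3h to convert from UTC+3).
Sofia in UTC: 08:00-14:00, 15:00-18:00 (add 7h to convert from UTC-7).
Chen in UTC: 08:00-10:00, 11:00-15:00, 17:00-18:00 (add 7h to convert from UTC-7).
Teo in UTC: 09:00-10:00, 11:00-16:00 (add 7h to convert from UTC-7).
Ravi in UTC: 09:00-12:00, 13:00-18:00 (add 3h to convert from UTC-3).
Nikolai in UTC: 08:00-11:00, 13:00-17:00 (subtract 6h to convert from UTC+6).
Arjun ∩ Vanya: 09:00-10:00, 12:00-14:00.
Arjun ∩ Vanya ∩ Sofia: 09:00-10:00, 12:00-14:00.
Arjun ∩ Vanya ∩ Sofia ∩ Chen: 09:00-10:00, 12:00-14:00.
Arjun ∩ Vanya ∩ Sofia ∩ Chen ∩ Teo: 09:00-10:00, 12:00-14:00.
Arjun ∩ Vanya ∩ Sofia ∩ Chen ∩ Teo ∩ Ravi: 09:00-10:00, 13:00-14:00.
Arjun ∩ Vanya ∩ Sofia ∩ Chen ∩ Teo ∩ Ravi ∩ Nikolai: 09:00-10:00, 13:00-14:00.
The longest is 09:00-10:00 at 60 minutes.

60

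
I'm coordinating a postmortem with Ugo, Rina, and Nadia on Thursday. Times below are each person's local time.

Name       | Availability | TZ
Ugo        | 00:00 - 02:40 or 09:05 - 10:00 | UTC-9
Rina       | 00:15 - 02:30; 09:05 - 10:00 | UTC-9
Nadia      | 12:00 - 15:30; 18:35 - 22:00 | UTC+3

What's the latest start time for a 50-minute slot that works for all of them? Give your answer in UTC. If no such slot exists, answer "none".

18:10

Ugo in UTC: 09:00-11:40, 18:05-19:00 (add 9h to convert from UTC-9).
Rina in UTC: 09:15-11:30, 18:05-19:00 (add 9h to convert from UTC-9).
Nadia in UTC: 09:00-12:30, 15:35-19:00 (subtract 3h to convert from UTC+3).
Ugo ∩ Rina: 09:15-11:30, 18:05-19:00.
Ugo ∩ Rina ∩ Nadia: 09:15-11:30, 18:05-19:00.
Those are the intersection windows.
The last common window of at least 50 minutes is 18:05-19:00; a 50-minute meeting can start as late as 18:10 and still end by 19:00.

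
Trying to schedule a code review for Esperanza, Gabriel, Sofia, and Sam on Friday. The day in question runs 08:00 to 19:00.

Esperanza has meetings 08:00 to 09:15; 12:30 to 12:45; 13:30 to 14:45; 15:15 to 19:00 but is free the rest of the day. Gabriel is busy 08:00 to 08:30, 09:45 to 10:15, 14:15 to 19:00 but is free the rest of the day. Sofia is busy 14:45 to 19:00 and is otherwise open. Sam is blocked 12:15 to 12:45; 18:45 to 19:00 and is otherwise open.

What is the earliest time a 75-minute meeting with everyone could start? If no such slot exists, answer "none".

Esperanza free: 09:15-12:30, 12:45-13:30, 14:45-15:15 (invert busy blocks within the working day).
Gabriel free: 08:30-09:45, 10:15-14:15 (invert busy blocks within the working day).
Sofia free: 08:00-14:45 (invert busy blocks within the working day).
Sam free: 08:00-12:15, 12:45-18:45 (invert busy blocks within the working day).
Esperanza ∩ Gabriel: 09:15-09:45, 10:15-12:30, 12:45-13:30.
Esperanza ∩ Gabriel ∩ Sofia: 09:15-09:45, 10:15-12:30, 12:45-13:30.
Esperanza ∩ Gabriel ∩ Sofia ∩ Sam: 09:15-09:45, 10:15-12:15, 12:45-13:30.
The first common window of at least 75 minutes is 10:15-12:15, so the earliest start is 10:15.

10:15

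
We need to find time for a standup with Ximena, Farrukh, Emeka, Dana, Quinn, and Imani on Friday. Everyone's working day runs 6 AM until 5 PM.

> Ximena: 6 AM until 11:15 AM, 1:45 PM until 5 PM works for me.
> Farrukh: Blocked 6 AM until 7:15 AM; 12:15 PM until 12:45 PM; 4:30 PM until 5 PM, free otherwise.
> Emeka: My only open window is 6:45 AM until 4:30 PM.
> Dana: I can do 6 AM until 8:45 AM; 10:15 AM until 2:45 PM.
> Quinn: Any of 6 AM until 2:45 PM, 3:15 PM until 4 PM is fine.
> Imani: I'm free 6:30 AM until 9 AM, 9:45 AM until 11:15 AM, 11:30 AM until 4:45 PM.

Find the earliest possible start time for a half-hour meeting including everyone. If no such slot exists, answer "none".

Ximena free: 06:00-11:15, 13:45-17:00.
Farrukh free: 07:15-12:15, 12:45-16:30 (invert busy blocks within the working day).
Emeka free: 06:45-16:30.
Dana free: 06:00-08:45, 10:15-14:45.
Quinn free: 06:00-14:45, 15:15-16:00.
Imani free: 06:30-09:00, 09:45-11:15, 11:30-16:45.
Ximena ∩ Farrukh: 07:15-11:15, 13:45-16:30.
Ximena ∩ Farrukh ∩ Emeka: 07:15-11:15, 13:45-16:30.
Ximena ∩ Farrukh ∩ Emeka ∩ Dana: 07:15-08:45, 10:15-11:15, 13:45-14:45.
Ximena ∩ Farrukh ∩ Emeka ∩ Dana ∩ Quinn: 07:15-08:45, 10:15-11:15, 13:45-14:45.
Ximena ∩ Farrukh ∩ Emeka ∩ Dana ∩ Quinn ∩ Imani: 07:15-08:45, 10:15-11:15, 13:45-14:45.
Those are the intersection windows.
The first common window of at least 30 minutes is 07:15-08:45, so the earliest start is 07:15.

07:15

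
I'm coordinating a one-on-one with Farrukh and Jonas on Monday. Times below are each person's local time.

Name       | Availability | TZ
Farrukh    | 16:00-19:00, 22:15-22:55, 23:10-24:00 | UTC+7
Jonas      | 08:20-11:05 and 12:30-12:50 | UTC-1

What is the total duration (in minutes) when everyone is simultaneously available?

Farrukh in UTC: 09:00-12:00, 15:15-15:55, 16:10-17:00 (subtract 7h to convert from UTC+7).
Jonas in UTC: 09:20-12:05, 13:30-13:50 (add 1h to convert from UTC-1).
Farrukh ∩ Jonas: 09:20-12:00.
That's a single block of 160 minutes.

160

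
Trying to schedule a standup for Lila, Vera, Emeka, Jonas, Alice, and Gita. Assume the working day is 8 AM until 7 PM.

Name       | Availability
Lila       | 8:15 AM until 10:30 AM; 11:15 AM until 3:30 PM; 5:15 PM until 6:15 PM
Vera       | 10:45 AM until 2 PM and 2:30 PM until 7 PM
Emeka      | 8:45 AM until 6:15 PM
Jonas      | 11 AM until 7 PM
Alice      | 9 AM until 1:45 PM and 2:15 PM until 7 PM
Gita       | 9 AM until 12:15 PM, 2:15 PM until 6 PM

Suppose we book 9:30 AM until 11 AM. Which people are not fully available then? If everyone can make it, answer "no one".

Lila: not fully free for 09:30-11:00. Vera: not fully free for 09:30-11:00. Emeka: free for 09:30-11:00. Jonas: not fully free for 09:30-11:00. Alice: free for 09:30-11:00. Gita: free for 09:30-11:00.

Jonas, Lila, Vera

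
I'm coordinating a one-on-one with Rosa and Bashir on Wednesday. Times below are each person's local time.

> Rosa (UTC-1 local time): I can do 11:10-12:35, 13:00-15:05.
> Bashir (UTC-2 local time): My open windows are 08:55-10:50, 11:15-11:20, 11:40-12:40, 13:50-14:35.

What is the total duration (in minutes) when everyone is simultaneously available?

100

Rosa in UTC: 12:10-13:35, 14:00-16:05 (add 1h to convert from UTC-1).
Bashir in UTC: 10:55-12:50, 13:15-13:20, 13:40-14:40, 15:50-16:35 (add 2h to convert from UTC-2).
Rosa ∩ Bashir: 12:10-12:50, 13:15-13:20, 14:00-14:40, 15:50-16:05.
Summing the common windows: 40 + 5 + 40 + 15 = 100 minutes.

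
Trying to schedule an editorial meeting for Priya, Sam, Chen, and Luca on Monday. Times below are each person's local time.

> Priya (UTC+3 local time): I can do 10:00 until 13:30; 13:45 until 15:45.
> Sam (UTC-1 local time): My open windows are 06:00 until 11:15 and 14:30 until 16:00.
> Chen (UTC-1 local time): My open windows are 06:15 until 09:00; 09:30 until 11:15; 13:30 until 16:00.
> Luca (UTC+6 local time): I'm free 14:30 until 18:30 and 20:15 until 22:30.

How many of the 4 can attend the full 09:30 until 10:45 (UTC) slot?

Priya in UTC: 07:00-10:30, 10:45-12:45 (subtract 3h to convert from UTC+3).
Sam in UTC: 07:00-12:15, 15:30-17:00 (add 1h to convert from UTC-1).
Chen in UTC: 07:15-10:00, 10:30-12:15, 14:30-17:00 (add 1h to convert from UTC-1).
Luca in UTC: 08:30-12:30, 14:15-16:30 (subtract 6h to convert from UTC+6).
Sam and Luca can make the full 09:30-10:45 slot — that's 2.

2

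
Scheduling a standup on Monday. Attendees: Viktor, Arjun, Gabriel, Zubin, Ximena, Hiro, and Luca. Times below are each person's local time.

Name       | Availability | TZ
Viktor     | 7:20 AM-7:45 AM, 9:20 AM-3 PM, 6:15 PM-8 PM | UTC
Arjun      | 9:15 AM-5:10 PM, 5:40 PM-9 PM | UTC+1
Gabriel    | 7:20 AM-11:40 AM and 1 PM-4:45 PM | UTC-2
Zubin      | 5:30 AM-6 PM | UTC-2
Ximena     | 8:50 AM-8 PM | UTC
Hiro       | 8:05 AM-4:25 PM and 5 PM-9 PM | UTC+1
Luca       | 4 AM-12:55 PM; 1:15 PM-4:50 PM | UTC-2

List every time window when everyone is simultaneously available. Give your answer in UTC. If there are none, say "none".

Viktor in UTC: 07:20-07:45, 09:20-15:00, 18:15-20:00.
Arjun in UTC: 08:15-16:10, 16:40-20:00 (subtract 1h to convert from UTC+1).
Gabriel in UTC: 09:20-13:40, 15:00-18:45 (add 2h to convert from UTC-2).
Zubin in UTC: 07:30-20:00 (add 2h to convert from UTC-2).
Ximena in UTC: 08:50-20:00.
Hiro in UTC: 07:05-15:25, 16:00-20:00 (subtract 1h to convert from UTC+1).
Luca in UTC: 06:00-14:55, 15:15-18:50 (add 2h to convert from UTC-2).
Viktor ∩ Arjun: 09:20-15:00, 18:15-20:00.
Viktor ∩ Arjun ∩ Gabriel: 09:20-13:40, 18:15-18:45.
Viktor ∩ Arjun ∩ Gabriel ∩ Zubin: 09:20-13:40, 18:15-18:45.
Viktor ∩ Arjun ∩ Gabriel ∩ Zubin ∩ Ximena: 09:20-13:40, 18:15-18:45.
Viktor ∩ Arjun ∩ Gabriel ∩ Zubin ∩ Ximena ∩ Hiro: 09:20-13:40, 18:15-18:45.
Viktor ∩ Arjun ∩ Gabriel ∩ Zubin ∩ Ximena ∩ Hiro ∩ Luca: 09:20-13:40, 18:15-18:45.

09:20-13:40, 18:15-18:45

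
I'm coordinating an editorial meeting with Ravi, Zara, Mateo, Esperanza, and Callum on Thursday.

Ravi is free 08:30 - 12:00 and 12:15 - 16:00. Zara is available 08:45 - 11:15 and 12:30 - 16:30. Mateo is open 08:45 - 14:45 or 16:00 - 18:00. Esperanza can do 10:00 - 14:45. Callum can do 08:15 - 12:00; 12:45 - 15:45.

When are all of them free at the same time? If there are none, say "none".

10:00-11:15, 12:45-14:45

Ravi ∩ Zara: 08:45-11:15, 12:30-16:00.
Ravi ∩ Zara ∩ Mateo: 08:45-11:15, 12:30-14:45.
Ravi ∩ Zara ∩ Mateo ∩ Esperanza: 10:00-11:15, 12:30-14:45.
Ravi ∩ Zara ∩ Mateo ∩ Esperanza ∩ Callum: 10:00-11:15, 12:45-14:45.
So the common availability across everyone is 10:00-11:15, 12:45-14:45.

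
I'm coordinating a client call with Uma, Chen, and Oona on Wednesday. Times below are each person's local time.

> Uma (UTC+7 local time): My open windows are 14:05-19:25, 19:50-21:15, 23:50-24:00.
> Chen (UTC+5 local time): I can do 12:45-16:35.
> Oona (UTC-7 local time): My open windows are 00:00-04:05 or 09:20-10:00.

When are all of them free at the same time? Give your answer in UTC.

07:45-11:05

Uma in UTC: 07:05-12:25, 12:50-14:15, 16:50-17:00 (subtract 7h to convert from UTC+7).
Chen in UTC: 07:45-11:35 (subtract 5h to convert from UTC+5).
Oona in UTC: 07:00-11:05, 16:20-17:00 (add 7h to convert from UTC-7).
Uma ∩ Chen: 07:45-11:35.
Uma ∩ Chen ∩ Oona: 07:45-11:05.
So the common availability across everyone is 07:45-11:05.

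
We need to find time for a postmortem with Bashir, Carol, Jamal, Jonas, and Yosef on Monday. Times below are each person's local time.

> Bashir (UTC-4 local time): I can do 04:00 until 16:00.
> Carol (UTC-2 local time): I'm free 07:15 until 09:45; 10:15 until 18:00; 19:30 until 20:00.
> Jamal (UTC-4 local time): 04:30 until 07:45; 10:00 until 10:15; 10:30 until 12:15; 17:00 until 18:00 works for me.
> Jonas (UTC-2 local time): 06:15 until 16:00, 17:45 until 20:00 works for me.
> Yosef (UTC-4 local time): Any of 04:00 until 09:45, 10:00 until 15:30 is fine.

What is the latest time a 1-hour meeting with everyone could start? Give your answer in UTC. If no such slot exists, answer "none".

15:15

Bashir in UTC: 08:00-20:00 (add 4h to convert from UTC-4).
Carol in UTC: 09:15-11:45, 12:15-20:00, 21:30-22:00 (add 2h to convert from UTC-2).
Jamal in UTC: 08:30-11:45, 14:00-14:15, 14:30-16:15, 21:00-22:00 (add 4h to convert from UTC-4).
Jonas in UTC: 08:15-18:00, 19:45-22:00 (add 2h to convert from UTC-2).
Yosef in UTC: 08:00-13:45, 14:00-19:30 (add 4h to convert from UTC-4).
Bashir ∩ Carol: 09:15-11:45, 12:15-20:00.
Bashir ∩ Carol ∩ Jamal: 09:15-11:45, 14:00-14:15, 14:30-16:15.
Bashir ∩ Carol ∩ Jamal ∩ Jonas: 09:15-11:45, 14:00-14:15, 14:30-16:15.
Bashir ∩ Carol ∩ Jamal ∩ Jonas ∩ Yosef: 09:15-11:45, 14:00-14:15, 14:30-16:15.
The last common window of at least 60 minutes is 14:30-16:15; a 60-minute meeting can start as late as 15:15 and still end by 16:15.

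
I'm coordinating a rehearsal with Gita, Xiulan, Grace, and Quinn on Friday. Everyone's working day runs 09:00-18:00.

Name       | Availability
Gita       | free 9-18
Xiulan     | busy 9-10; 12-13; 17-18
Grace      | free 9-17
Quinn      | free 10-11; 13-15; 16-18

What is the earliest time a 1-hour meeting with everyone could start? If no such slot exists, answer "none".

10:00

Gita free: 09:00-18:00.
Xiulan free: 10:00-12:00, 13:00-17:00 (invert busy blocks within the working day).
Grace free: 09:00-17:00.
Quinn free: 10:00-11:00, 13:00-15:00, 16:00-18:00.
Gita ∩ Xiulan: 10:00-12:00, 13:00-17:00.
Gita ∩ Xiulan ∩ Grace: 10:00-12:00, 13:00-17:00.
Gita ∩ Xiulan ∩ Grace ∩ Quinn: 10:00-11:00, 13:00-15:00, 16:00-17:00.
The first common window of at least 60 minutes is 10:00-11:00, so the earliest start is 10:00.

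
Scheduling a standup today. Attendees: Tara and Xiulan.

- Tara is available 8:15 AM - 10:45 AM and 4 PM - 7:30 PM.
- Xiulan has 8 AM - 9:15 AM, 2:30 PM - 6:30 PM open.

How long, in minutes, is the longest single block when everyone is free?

150

Tara ∩ Xiulan: 08:15-09:15, 16:00-18:30.
So the common availability across everyone is 08:15-09:15, 16:00-18:30.
The longest is 16:00-18:30 at 150 minutes.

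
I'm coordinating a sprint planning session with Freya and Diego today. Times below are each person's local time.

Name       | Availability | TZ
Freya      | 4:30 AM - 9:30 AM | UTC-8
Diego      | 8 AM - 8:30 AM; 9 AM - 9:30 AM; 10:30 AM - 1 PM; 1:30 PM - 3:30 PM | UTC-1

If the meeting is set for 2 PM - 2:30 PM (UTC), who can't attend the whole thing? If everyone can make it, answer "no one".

Freya in UTC: 12:30-17:30 (add 8h to convert from UTC-8).
Diego in UTC: 09:00-09:30, 10:00-10:30, 11:30-14:00, 14:30-16:30 (add 1h to convert from UTC-1).
Freya: free for 14:00-14:30. Diego: not fully free for 14:00-14:30.

Diego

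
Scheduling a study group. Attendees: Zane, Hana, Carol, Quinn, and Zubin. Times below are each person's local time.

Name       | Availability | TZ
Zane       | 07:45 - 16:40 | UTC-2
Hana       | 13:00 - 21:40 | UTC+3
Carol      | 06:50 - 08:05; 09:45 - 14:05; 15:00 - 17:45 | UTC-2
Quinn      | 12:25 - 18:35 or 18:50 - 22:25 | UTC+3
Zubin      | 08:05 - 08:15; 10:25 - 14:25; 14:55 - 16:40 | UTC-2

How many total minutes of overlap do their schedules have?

Zane in UTC: 09:45-18:40 (add 2h to convert from UTC-2).
Hana in UTC: 10:00-18:40 (subtract 3h to convert from UTC+3).
Carol in UTC: 08:50-10:05, 11:45-16:05, 17:00-19:45 (add 2h to convert from UTC-2).
Quinn in UTC: 09:25-15:35, 15:50-19:25 (subtract 3h to convert from UTC+3).
Zubin in UTC: 10:05-10:15, 12:25-16:25, 16:55-18:40 (add 2h to convert from UTC-2).
Zane ∩ Hana: 10:00-18:40.
Zane ∩ Hana ∩ Carol: 10:00-10:05, 11:45-16:05, 17:00-18:40.
Zane ∩ Hana ∩ Carol ∩ Quinn: 10:00-10:05, 11:45-15:35, 15:50-16:05, 17:00-18:40.
Zane ∩ Hana ∩ Carol ∩ Quinn ∩ Zubin: 12:25-15:35, 15:50-16:05, 17:00-18:40.
So the common availability across everyone is 12:25-15:35, 15:50-16:05, 17:00-18:40.
Summing the common windows: 190 + 15 + 100 = 305 minutes.

305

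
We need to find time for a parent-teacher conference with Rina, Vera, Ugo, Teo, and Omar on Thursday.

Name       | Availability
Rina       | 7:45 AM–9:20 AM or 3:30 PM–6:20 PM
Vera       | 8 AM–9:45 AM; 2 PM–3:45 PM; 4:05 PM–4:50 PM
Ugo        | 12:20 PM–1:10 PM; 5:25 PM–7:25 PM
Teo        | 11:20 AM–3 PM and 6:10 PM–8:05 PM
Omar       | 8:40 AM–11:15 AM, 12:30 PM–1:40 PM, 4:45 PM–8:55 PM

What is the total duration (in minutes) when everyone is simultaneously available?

Rina ∩ Vera: 08:00-09:20, 15:30-15:45, 16:05-16:50.
Rina ∩ Vera ∩ Ugo: ∅.
Rina ∩ Vera ∩ Ugo ∩ Teo: ∅.
Rina ∩ Vera ∩ Ugo ∩ Teo ∩ Omar: ∅.
There is no time when everyone is free.
There is no common window, so the total is 0 minutes.

0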